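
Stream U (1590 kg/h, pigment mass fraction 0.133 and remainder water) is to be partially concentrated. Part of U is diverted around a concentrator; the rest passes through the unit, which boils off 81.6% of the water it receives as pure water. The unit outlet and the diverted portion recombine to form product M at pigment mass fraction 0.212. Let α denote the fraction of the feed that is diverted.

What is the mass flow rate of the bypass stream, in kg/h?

752.5 kg/h

All 1590×0.133 = 211.47 kg/h of pigment reaches M, so M = 211.47/0.212 = 997.5 kg/h and vapour = 592.5 kg/h.
The evaporator receives (1−α)·1590 of feed at 0.867 water and removes 0.816 of that water:
0.816×0.867×(1−α)×1590 = 592.5
(1−α) = 592.5/1124.9 = 0.5267;  α = 0.4733.
Bypass flow = 0.4733×1590 = 752.51 kg/h.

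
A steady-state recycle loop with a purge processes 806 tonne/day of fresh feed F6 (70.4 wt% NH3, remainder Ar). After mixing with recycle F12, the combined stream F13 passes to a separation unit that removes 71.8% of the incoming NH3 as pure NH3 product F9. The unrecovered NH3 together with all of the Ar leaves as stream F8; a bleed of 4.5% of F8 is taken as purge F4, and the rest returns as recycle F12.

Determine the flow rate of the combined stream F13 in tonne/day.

Ar enters only via F6 and leaves only via the purge: 806×0.296 = 0.045×(Ar in F8), and the separation unit passes all Ar, so Ar in F13 = Ar in F8 = 5301.7 tonne/day.
NH3 in F13: m_A = 806×0.704 + (1−0.045)·(1−0.718)·m_A, so m_A = 567.42/0.7307 = 776.56 tonne/day.
F13 = 776.56 + 5301.7 = 6078.2 tonne/day.

6078 tonne/day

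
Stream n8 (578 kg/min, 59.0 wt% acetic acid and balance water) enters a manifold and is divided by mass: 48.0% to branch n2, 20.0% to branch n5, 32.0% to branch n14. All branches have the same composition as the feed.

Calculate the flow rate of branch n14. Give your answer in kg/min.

Branch n14 flow = 0.320×578 = 184.96 kg/min.

185 kg/min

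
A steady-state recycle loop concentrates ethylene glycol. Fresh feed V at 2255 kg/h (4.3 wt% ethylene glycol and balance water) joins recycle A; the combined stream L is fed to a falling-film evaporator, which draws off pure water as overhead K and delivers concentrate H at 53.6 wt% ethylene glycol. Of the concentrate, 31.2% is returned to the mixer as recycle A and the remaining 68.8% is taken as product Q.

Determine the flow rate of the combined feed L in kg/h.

Overall ethylene glycol balance (none leaves overhead): ethylene glycol in fresh feed = ethylene glycol in product, i.e. 2255×0.043 = (1−0.312)·H·0.536.
H = 96.965/(0.536×0.688) = 262.94 kg/h.
Recycle A = 0.312×262.94 = 82.038 kg/h.
Combined feed L = 2255 + 82.038 = 2337 kg/h.

2337 kg/h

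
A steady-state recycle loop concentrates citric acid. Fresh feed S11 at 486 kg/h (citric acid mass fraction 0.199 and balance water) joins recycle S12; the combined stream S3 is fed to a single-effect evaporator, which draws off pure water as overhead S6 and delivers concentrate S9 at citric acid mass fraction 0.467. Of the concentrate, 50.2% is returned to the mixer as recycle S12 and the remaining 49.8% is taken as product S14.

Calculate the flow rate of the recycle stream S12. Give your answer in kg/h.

208.8 kg/h

Overall citric acid balance (none leaves overhead): citric acid in fresh feed = citric acid in product, i.e. 486×0.199 = (1−0.502)·S9·0.467.
S9 = 96.714/(0.467×0.498) = 415.86 kg/h.
Recycle S12 = 0.502×415.86 = 208.76 kg/h.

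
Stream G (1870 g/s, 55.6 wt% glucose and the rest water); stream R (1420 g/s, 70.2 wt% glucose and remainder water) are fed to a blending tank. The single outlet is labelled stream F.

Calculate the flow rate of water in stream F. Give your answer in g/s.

water out = water in = 1870×0.444 + 1420×0.298 = 1253.4 g/s.

1253 g/s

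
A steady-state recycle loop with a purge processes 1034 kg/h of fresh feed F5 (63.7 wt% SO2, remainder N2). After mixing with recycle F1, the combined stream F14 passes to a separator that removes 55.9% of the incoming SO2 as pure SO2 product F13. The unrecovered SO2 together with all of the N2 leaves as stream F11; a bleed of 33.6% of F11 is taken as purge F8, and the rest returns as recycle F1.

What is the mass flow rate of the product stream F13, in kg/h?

520.6 kg/h

SO2 in F14: m_A = 1034×0.637 + (1−0.336)·(1−0.559)·m_A, so m_A = 658.66/0.7072 = 931.39 kg/h.
Product F13 = 0.559×931.39 = 520.65 kg/h.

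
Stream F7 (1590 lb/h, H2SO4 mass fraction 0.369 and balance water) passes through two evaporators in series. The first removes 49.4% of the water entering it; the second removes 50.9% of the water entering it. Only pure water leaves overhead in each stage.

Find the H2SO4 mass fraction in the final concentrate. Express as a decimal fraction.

water in feed = 1590×0.631 = 1003.3 lb/h.
After stage 1: water left = (1−0.494)×1003.3 = 507.66; stream total = 1094.4 lb/h.
After stage 2: water left = (1−0.509)×507.66 = 249.26; final concentrate = 835.97 lb/h.
H2SO4 fraction = 586.71/835.97 = 0.702.

0.702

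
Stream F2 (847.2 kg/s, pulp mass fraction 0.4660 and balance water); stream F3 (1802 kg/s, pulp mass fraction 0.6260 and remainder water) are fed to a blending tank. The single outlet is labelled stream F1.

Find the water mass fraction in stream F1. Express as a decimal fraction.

0.4252

Total flow out = 847.2 + 1802 = 2649.2 kg/s.
water in = 847.2×0.534 + 1802×0.374 = 1126.4 kg/s.
water mass fraction in F1 = 1126.4/2649.2 = 0.4252.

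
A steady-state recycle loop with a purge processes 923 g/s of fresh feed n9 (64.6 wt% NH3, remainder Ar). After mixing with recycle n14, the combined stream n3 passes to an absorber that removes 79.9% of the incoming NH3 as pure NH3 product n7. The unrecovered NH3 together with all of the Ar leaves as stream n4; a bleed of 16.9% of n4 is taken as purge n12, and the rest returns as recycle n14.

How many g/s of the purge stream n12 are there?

351.1 g/s

Ar enters only via n9 and leaves only via the purge: 923×0.354 = 0.169×(Ar in n4), and the absorber passes all Ar, so Ar in n3 = Ar in n4 = 1933.4 g/s.
NH3 in n3: m_A = 923×0.646 + (1−0.169)·(1−0.799)·m_A, so m_A = 596.26/0.8330 = 715.82 g/s.
n4 = (1−0.799)×715.82 + 1933.4 = 2077.3 g/s.
Purge n12 = 0.169×2077.3 = 351.06 g/s.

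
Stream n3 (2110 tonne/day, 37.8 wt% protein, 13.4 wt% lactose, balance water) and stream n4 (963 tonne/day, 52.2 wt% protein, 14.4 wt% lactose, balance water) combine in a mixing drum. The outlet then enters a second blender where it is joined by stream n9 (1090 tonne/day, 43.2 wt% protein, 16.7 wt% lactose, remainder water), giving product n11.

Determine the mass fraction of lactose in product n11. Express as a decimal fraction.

0.145

Overall, product flow = 4163 tonne/day.
lactose in = 2110×0.134 + 963×0.144 + 1090×0.167 = 603.44 tonne/day.
lactose fraction in n11 = 0.145.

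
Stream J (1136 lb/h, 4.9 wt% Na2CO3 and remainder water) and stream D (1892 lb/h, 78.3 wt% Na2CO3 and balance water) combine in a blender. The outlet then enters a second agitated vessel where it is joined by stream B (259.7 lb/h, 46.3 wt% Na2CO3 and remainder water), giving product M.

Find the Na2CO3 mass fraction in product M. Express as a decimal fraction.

0.5041

Overall, product flow = 3287.7 lb/h.
Na2CO3 in = 1136×0.049 + 1892×0.783 + 259.7×0.463 = 1657.3 lb/h.
Na2CO3 fraction in M = 0.5041.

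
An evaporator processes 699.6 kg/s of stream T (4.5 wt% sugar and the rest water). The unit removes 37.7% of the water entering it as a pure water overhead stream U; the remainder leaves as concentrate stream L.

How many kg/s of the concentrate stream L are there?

447.7 kg/s

water entering = 699.6×0.955 = 668.12 kg/s; overhead removed = 0.377×668.12 = 251.88 kg/s.
Concentrate = 699.6 − 251.88 = 447.72 kg/s.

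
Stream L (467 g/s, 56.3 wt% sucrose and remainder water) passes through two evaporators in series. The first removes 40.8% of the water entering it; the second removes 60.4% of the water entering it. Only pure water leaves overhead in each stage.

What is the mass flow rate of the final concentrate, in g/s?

310.8 g/s

water in feed = 467×0.437 = 204.08 g/s.
After stage 1: water left = (1−0.408)×204.08 = 120.81; stream total = 383.74 g/s.
After stage 2: water left = (1−0.604)×120.81 = 47.843; final concentrate = 310.76 g/s.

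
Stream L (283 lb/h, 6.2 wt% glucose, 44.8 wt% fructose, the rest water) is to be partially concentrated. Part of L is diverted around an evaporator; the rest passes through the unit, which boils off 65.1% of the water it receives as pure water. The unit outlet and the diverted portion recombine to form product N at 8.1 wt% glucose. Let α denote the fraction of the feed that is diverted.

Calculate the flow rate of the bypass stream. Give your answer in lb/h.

74.9 lb/h

All 283×0.062 = 17.546 lb/h of glucose reaches N, so N = 17.546/0.081 = 216.62 lb/h and vapour = 66.383 lb/h.
The evaporator receives (1−α)·283 of feed at 0.490 water and removes 0.651 of that water:
0.651×0.490×(1−α)×283 = 66.383
(1−α) = 66.383/90.274 = 0.7353;  α = 0.2647.
Bypass flow = 0.2647×283 = 74.897 lb/h.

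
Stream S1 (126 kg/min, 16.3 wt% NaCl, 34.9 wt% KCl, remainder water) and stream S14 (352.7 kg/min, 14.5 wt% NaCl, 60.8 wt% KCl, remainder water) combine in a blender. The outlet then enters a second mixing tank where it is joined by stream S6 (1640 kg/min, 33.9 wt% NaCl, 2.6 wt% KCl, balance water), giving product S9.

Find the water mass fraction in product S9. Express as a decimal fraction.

0.5617

Overall, product flow = 2118.7 kg/min.
water in = 126×0.488 + 352.7×0.247 + 1640×0.635 = 1190 kg/min.
water fraction in S9 = 0.5617.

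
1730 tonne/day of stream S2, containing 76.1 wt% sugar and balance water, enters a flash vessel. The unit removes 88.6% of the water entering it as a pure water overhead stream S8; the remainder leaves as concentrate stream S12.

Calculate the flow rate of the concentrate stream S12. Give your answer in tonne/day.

1364 tonne/day

water entering = 1730×0.239 = 413.47 tonne/day; overhead removed = 0.886×413.47 = 366.33 tonne/day.
Concentrate = 1730 − 366.33 = 1363.7 tonne/day.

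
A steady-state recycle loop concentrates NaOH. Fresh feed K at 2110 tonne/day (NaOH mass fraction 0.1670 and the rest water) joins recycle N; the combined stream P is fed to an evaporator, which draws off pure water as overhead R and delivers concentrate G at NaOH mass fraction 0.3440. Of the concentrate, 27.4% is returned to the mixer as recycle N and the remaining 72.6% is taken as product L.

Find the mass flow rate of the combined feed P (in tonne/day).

2497 tonne/day

Overall NaOH balance (none leaves overhead): NaOH in fresh feed = NaOH in product, i.e. 2110×0.167 = (1−0.274)·G·0.344.
G = 352.37/(0.344×0.726) = 1410.9 tonne/day.
Recycle N = 0.274×1410.9 = 386.59 tonne/day.
Combined feed P = 2110 + 386.59 = 2496.6 tonne/day.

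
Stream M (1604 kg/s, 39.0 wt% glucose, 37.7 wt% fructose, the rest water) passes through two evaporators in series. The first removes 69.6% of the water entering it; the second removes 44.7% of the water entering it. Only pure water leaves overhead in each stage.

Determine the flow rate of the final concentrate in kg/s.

water in feed = 1604×0.233 = 373.73 kg/s.
After stage 1: water left = (1−0.696)×373.73 = 113.61; stream total = 1343.9 kg/s.
After stage 2: water left = (1−0.447)×113.61 = 62.829; final concentrate = 1293.1 kg/s.

1293 kg/s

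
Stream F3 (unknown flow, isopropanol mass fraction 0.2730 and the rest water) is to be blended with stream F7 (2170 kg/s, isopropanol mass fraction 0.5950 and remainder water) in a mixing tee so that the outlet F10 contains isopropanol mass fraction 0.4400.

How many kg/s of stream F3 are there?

2014 kg/s

Let F3 be the unknown flow. Total out = 2170 + F3.
isopropanol balance: 1291.1 + 0.273·F3 = 0.440·(2170 + F3)
(0.273 − 0.440)·F3 = 0.440×2170 − 1291.1 = -336.35
F3 = -336.35 / -0.167 = 2014.1 kg/s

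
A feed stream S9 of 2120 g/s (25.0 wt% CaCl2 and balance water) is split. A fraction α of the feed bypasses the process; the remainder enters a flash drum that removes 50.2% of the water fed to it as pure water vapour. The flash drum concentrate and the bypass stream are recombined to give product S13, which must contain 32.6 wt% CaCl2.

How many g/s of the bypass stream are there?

807.3 g/s

All 2120×0.250 = 530 g/s of CaCl2 reaches S13, so S13 = 530/0.326 = 1625.8 g/s and vapour = 494.23 g/s.
The evaporator receives (1−α)·2120 of feed at 0.750 water and removes 0.502 of that water:
0.502×0.750×(1−α)×2120 = 494.23
(1−α) = 494.23/798.18 = 0.6192;  α = 0.3808.
Bypass flow = 0.3808×2120 = 807.3 g/s.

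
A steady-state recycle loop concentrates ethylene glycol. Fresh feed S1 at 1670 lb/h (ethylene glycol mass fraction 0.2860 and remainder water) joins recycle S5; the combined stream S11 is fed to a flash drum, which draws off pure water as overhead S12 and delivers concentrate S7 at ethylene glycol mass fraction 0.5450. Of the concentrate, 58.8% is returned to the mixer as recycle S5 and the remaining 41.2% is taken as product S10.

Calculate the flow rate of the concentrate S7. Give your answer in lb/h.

Overall ethylene glycol balance (none leaves overhead): ethylene glycol in fresh feed = ethylene glycol in product, i.e. 1670×0.286 = (1−0.588)·S7·0.545.
S7 = 477.62/(0.545×0.412) = 2127.1 lb/h.

2127 lb/h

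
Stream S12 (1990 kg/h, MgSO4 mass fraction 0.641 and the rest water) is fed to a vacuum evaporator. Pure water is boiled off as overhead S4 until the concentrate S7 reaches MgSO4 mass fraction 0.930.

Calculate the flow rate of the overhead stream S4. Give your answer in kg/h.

MgSO4 is conserved: 1990×0.641 = 1275.6 kg/h all reports to the concentrate.
Concentrate = 1275.6/(target fraction) = 1371.6 kg/h.
Overhead = 1990 − 1371.6 = 618.4 kg/h.

618.4 kg/h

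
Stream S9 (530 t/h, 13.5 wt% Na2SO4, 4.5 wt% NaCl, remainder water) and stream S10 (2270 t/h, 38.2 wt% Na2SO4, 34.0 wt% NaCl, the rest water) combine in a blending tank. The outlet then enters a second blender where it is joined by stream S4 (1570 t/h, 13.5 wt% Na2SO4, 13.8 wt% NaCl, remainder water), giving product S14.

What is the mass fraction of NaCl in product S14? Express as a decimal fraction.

Overall, product flow = 4370 t/h.
NaCl in = 530×0.045 + 2270×0.340 + 1570×0.138 = 1012.3 t/h.
NaCl fraction in S14 = 0.2316.

0.2316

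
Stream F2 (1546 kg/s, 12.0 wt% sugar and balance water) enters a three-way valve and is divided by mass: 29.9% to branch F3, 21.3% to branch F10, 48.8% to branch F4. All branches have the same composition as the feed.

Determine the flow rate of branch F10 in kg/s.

329.3 kg/s

Branch F10 flow = 0.213×1546 = 329.3 kg/s.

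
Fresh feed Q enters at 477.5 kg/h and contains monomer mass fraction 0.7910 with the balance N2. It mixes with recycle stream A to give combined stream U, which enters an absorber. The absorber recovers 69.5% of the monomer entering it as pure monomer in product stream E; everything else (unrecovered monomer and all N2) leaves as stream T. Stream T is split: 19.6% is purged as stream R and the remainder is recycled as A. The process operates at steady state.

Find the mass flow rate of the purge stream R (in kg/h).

N2 enters only via Q and leaves only via the purge: 477.5×0.209 = 0.196×(N2 in T), and the absorber passes all N2, so N2 in U = N2 in T = 509.17 kg/h.
monomer in U: m_A = 477.5×0.791 + (1−0.196)·(1−0.695)·m_A, so m_A = 377.7/0.7548 = 500.41 kg/h.
T = (1−0.695)×500.41 + 509.17 = 661.8 kg/h.
Purge R = 0.196×661.8 = 129.71 kg/h.

129.7 kg/h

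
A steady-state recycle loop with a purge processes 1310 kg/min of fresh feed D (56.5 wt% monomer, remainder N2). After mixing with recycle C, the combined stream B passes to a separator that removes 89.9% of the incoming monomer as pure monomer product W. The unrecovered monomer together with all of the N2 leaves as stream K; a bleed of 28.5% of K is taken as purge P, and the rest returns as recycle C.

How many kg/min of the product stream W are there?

717.2 kg/min

monomer in B: m_A = 1310×0.565 + (1−0.285)·(1−0.899)·m_A, so m_A = 740.15/0.9278 = 797.76 kg/min.
Product W = 0.899×797.76 = 717.19 kg/min.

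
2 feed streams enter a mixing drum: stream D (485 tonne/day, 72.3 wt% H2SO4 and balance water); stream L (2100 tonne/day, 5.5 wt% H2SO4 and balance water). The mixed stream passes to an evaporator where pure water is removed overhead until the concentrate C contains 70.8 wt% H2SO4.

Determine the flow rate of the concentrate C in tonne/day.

658.4 tonne/day

H2SO4 entering = 485×0.723 + 2100×0.055 = 466.15 tonne/day.
All H2SO4 reports to C, so C = 466.15/0.708 = 658.41 tonne/day.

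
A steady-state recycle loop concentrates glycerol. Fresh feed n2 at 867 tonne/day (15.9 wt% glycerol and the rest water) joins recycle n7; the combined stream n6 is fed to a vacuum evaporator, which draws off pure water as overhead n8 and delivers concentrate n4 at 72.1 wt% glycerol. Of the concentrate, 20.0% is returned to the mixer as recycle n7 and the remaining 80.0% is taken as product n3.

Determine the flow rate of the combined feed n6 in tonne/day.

914.8 tonne/day

Overall glycerol balance (none leaves overhead): glycerol in fresh feed = glycerol in product, i.e. 867×0.159 = (1−0.200)·n4·0.721.
n4 = 137.85/(0.721×0.800) = 239 tonne/day.
Recycle n7 = 0.200×239 = 47.799 tonne/day.
Combined feed n6 = 867 + 47.799 = 914.8 tonne/day.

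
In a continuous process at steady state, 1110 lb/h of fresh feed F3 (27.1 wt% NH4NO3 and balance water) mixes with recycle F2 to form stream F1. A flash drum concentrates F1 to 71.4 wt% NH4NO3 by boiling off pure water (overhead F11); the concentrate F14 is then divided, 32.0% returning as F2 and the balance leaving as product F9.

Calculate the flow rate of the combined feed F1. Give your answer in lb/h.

1308 lb/h

Overall NH4NO3 balance (none leaves overhead): NH4NO3 in fresh feed = NH4NO3 in product, i.e. 1110×0.271 = (1−0.320)·F14·0.714.
F14 = 300.81/(0.714×0.680) = 619.56 lb/h.
Recycle F2 = 0.320×619.56 = 198.26 lb/h.
Combined feed F1 = 1110 + 198.26 = 1308.3 lb/h.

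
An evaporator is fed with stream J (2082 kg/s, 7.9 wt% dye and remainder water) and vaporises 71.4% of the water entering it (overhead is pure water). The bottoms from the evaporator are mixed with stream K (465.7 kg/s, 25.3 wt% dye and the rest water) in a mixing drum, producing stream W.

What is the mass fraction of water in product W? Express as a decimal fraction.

Vapour removed = 0.714×0.921×2082 = 1369.1 kg/s; concentrate = 712.89 kg/s.
water reaching the mixer = 548.41 (from concentrate) + 465.7×0.747 = 896.29 kg/s.
Product flow = 712.89 + 465.7 = 1178.6 kg/s; water fraction = 0.760.

0.760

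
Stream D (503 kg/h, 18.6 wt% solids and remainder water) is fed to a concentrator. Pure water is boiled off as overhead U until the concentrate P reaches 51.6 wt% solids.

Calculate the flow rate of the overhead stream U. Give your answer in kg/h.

321.7 kg/h

solids is conserved: 503×0.186 = 93.558 kg/h all reports to the concentrate.
Concentrate = 93.558/(target fraction) = 181.31 kg/h.
Overhead = 503 − 181.31 = 321.69 kg/h.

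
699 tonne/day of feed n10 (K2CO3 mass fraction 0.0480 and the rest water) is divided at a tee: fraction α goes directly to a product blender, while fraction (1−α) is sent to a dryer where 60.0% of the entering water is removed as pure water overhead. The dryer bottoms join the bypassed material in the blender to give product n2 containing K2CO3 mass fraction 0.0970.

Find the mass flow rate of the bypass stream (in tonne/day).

80.82 tonne/day

All 699×0.048 = 33.552 tonne/day of K2CO3 reaches n2, so n2 = 33.552/0.097 = 345.9 tonne/day and vapour = 353.1 tonne/day.
The evaporator receives (1−α)·699 of feed at 0.952 water and removes 0.600 of that water:
0.600×0.952×(1−α)×699 = 353.1
(1−α) = 353.1/399.27 = 0.8844;  α = 0.1156.
Bypass flow = 0.1156×699 = 80.822 tonne/day.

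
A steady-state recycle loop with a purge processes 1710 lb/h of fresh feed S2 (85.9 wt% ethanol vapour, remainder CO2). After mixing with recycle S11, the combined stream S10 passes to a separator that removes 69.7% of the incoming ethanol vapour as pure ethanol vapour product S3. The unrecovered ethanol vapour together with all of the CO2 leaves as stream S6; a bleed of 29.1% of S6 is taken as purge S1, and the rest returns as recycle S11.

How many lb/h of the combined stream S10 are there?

CO2 enters only via S2 and leaves only via the purge: 1710×0.141 = 0.291×(CO2 in S6), and the separator passes all CO2, so CO2 in S10 = CO2 in S6 = 828.56 lb/h.
ethanol vapour in S10: m_A = 1710×0.859 + (1−0.291)·(1−0.697)·m_A, so m_A = 1468.9/0.7852 = 1870.8 lb/h.
S10 = 1870.8 + 828.56 = 2699.3 lb/h.

2699 lb/h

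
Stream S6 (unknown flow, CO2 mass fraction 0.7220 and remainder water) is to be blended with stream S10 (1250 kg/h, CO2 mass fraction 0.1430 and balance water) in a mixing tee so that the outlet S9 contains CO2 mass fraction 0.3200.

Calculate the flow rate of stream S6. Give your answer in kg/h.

550.4 kg/h

Let S6 be the unknown flow. Total out = 1250 + S6.
CO2 balance: 178.75 + 0.722·S6 = 0.320·(1250 + S6)
(0.722 − 0.320)·S6 = 0.320×1250 − 178.75 = 221.25
S6 = 221.25 / 0.402 = 550.37 kg/h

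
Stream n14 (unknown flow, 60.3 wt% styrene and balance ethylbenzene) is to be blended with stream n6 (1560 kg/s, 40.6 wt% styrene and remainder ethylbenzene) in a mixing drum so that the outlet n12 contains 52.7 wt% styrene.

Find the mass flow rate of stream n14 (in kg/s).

Let n14 be the unknown flow. Total out = 1560 + n14.
styrene balance: 633.36 + 0.603·n14 = 0.527·(1560 + n14)
(0.603 − 0.527)·n14 = 0.527×1560 − 633.36 = 188.76
n14 = 188.76 / 0.076 = 2483.7 kg/s

2484 kg/s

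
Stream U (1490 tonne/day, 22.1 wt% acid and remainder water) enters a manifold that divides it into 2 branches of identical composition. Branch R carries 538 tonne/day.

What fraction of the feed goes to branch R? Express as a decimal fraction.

0.361

Fraction to R = 538/1490 = 0.3611.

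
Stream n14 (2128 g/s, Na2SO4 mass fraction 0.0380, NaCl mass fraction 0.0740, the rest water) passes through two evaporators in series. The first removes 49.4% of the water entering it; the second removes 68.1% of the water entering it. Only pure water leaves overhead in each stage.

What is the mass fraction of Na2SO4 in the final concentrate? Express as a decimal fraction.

water in feed = 2128×0.888 = 1889.7 g/s.
After stage 1: water left = (1−0.494)×1889.7 = 956.17; stream total = 1194.5 g/s.
After stage 2: water left = (1−0.681)×956.17 = 305.02; final concentrate = 543.35 g/s.
Na2SO4 fraction = 80.864/543.35 = 0.1488.

0.1488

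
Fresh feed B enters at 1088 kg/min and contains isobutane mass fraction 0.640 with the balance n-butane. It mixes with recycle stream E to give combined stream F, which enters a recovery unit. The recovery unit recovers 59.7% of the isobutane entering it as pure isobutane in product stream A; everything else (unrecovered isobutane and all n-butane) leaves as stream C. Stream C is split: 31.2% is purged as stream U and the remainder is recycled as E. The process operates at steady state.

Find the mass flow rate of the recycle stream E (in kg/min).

n-butane enters only via B and leaves only via the purge: 1088×0.360 = 0.312×(n-butane in C), and the recovery unit passes all n-butane, so n-butane in F = n-butane in C = 1255.4 kg/min.
isobutane in F: m_A = 1088×0.640 + (1−0.312)·(1−0.597)·m_A, so m_A = 696.32/0.7227 = 963.45 kg/min.
C = (1−0.597)×963.45 + 1255.4 = 1643.7 kg/min.
Recycle E = (1−0.312)×1643.7 = 1130.8 kg/min.

1131 kg/min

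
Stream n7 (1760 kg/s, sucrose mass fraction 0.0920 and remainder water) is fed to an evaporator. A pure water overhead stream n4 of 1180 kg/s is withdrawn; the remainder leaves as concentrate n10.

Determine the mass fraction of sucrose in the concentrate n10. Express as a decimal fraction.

0.2792

sucrose is not removed: 1760×0.092 = 161.92 kg/s of sucrose enters n10.
Concentrate = 1760 − 1180 = 580 kg/s.
Mass fraction = 161.92/580 = 0.2792.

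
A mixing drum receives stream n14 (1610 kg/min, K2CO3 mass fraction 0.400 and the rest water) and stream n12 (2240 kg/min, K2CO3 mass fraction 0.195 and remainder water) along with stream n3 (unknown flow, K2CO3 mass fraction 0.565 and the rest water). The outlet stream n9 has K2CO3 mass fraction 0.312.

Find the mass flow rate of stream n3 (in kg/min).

475.9 kg/min

Let n3 be the unknown flow. Total out = 3850 + n3.
K2CO3 balance: 1080.8 + 0.565·n3 = 0.312·(3850 + n3)
(0.565 − 0.312)·n3 = 0.312×3850 − 1080.8 = 120.4
n3 = 120.4 / 0.253 = 475.89 kg/min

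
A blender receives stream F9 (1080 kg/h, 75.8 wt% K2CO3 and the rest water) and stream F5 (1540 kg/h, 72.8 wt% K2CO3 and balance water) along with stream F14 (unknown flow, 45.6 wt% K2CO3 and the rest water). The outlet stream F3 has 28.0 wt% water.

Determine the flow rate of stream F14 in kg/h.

Let F14 be the unknown flow. Total out = 2620 + F14.
water balance: 680.24 + 0.544·F14 = 0.280·(2620 + F14)
(0.544 − 0.280)·F14 = 0.280×2620 − 680.24 = 53.36
F14 = 53.36 / 0.264 = 202.12 kg/h

202.1 kg/h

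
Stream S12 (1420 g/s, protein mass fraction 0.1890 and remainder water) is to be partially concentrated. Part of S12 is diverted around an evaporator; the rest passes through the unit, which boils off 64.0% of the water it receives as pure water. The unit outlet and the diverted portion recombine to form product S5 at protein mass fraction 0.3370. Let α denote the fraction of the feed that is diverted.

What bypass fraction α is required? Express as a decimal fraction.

All 1420×0.189 = 268.38 g/s of protein reaches S5, so S5 = 268.38/0.337 = 796.38 g/s and vapour = 623.62 g/s.
The evaporator receives (1−α)·1420 of feed at 0.811 water and removes 0.640 of that water:
0.640×0.811×(1−α)×1420 = 623.62
(1−α) = 623.62/737.04 = 0.8461;  α = 0.1539.

0.154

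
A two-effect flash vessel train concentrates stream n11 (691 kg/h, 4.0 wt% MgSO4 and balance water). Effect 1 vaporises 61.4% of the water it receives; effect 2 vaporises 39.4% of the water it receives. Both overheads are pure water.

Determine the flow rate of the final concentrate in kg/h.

water in feed = 691×0.960 = 663.36 kg/h.
After stage 1: water left = (1−0.614)×663.36 = 256.06; stream total = 283.7 kg/h.
After stage 2: water left = (1−0.394)×256.06 = 155.17; final concentrate = 182.81 kg/h.

182.8 kg/h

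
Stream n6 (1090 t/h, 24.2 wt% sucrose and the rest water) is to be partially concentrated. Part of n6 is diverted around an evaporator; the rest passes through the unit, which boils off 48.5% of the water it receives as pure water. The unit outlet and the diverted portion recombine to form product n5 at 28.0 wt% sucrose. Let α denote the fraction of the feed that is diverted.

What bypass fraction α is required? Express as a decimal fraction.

All 1090×0.242 = 263.78 t/h of sucrose reaches n5, so n5 = 263.78/0.280 = 942.07 t/h and vapour = 147.93 t/h.
The evaporator receives (1−α)·1090 of feed at 0.758 water and removes 0.485 of that water:
0.485×0.758×(1−α)×1090 = 147.93
(1−α) = 147.93/400.72 = 0.3692;  α = 0.6308.

0.631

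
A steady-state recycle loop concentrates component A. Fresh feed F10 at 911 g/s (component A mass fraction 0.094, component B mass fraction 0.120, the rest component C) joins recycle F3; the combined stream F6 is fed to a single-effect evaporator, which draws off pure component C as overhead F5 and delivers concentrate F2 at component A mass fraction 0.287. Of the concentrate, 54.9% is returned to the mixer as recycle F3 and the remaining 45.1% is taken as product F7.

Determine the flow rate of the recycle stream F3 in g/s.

363.2 g/s

Overall component A balance (none leaves overhead): component A in fresh feed = component A in product, i.e. 911×0.094 = (1−0.549)·F2·0.287.
F2 = 85.634/(0.287×0.451) = 661.59 g/s.
Recycle F3 = 0.549×661.59 = 363.21 g/s.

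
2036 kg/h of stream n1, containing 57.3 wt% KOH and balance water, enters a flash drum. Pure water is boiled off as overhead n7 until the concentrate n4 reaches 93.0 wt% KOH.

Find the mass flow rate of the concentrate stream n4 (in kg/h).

KOH is conserved: 2036×0.573 = 1166.6 kg/h all reports to the concentrate.
Concentrate = 1166.6/(target fraction) = 1254.4 kg/h.

1254 kg/h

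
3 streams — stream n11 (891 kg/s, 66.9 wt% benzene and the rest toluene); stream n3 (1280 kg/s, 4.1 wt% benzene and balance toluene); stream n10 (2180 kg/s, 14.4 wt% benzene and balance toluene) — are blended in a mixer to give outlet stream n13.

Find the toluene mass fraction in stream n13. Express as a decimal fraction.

Total flow out = 891 + 1280 + 2180 = 4351 kg/s.
toluene in = 891×0.331 + 1280×0.959 + 2180×0.856 = 3388.5 kg/s.
toluene mass fraction in n13 = 3388.5/4351 = 0.7788.

0.7788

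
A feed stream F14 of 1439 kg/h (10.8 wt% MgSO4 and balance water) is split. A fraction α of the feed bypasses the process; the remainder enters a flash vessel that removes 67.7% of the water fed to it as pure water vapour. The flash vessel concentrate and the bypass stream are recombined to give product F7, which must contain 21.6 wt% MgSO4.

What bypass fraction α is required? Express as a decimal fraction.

All 1439×0.108 = 155.41 kg/h of MgSO4 reaches F7, so F7 = 155.41/0.216 = 719.5 kg/h and vapour = 719.5 kg/h.
The evaporator receives (1−α)·1439 of feed at 0.892 water and removes 0.677 of that water:
0.677×0.892×(1−α)×1439 = 719.5
(1−α) = 719.5/868.99 = 0.8280;  α = 0.1720.

0.172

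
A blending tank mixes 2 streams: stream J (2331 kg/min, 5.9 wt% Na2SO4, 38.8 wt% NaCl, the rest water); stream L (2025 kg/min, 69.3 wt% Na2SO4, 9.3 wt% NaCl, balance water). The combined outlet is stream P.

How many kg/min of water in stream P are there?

water out = water in = 2331×0.553 + 2025×0.214 = 1722.4 kg/min.

1722 kg/min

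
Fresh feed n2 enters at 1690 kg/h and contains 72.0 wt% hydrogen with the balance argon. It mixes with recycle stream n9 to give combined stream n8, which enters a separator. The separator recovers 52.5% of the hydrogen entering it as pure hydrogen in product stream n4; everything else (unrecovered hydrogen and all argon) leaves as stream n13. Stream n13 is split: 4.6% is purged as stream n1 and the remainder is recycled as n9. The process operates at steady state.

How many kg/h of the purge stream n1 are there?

521.8 kg/h

argon enters only via n2 and leaves only via the purge: 1690×0.280 = 0.046×(argon in n13), and the separator passes all argon, so argon in n8 = argon in n13 = 10287 kg/h.
hydrogen in n8: m_A = 1690×0.720 + (1−0.046)·(1−0.525)·m_A, so m_A = 1216.8/0.5469 = 2225.1 kg/h.
n13 = (1−0.525)×2225.1 + 10287 = 11344 kg/h.
Purge n1 = 0.046×11344 = 521.82 kg/h.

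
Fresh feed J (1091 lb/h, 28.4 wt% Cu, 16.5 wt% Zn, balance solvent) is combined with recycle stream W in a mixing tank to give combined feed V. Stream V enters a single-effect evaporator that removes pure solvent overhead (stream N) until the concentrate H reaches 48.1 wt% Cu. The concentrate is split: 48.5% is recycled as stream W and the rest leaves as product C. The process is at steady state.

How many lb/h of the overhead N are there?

Overall Cu balance (none leaves overhead): Cu in fresh feed = Cu in product, i.e. 1091×0.284 = (1−0.485)·H·0.481.
H = 309.84/(0.481×0.515) = 1250.8 lb/h.
Recycle W = 0.485×1250.8 = 606.64 lb/h.
Combined feed V = 1091 + 606.64 = 1697.6 lb/h.
Overhead N = V − H = 1697.6 − 1250.8 = 446.83 lb/h.

446.8 lb/h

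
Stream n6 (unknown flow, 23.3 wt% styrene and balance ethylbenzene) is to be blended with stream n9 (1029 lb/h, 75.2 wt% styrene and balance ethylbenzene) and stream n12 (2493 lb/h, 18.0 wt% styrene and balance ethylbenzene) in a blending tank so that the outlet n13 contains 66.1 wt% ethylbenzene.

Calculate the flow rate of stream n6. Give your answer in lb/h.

Let n6 be the unknown flow. Total out = 3522 + n6.
ethylbenzene balance: 2299.5 + 0.767·n6 = 0.661·(3522 + n6)
(0.767 − 0.661)·n6 = 0.661×3522 − 2299.5 = 28.59
n6 = 28.59 / 0.106 = 269.72 lb/h

269.7 lb/h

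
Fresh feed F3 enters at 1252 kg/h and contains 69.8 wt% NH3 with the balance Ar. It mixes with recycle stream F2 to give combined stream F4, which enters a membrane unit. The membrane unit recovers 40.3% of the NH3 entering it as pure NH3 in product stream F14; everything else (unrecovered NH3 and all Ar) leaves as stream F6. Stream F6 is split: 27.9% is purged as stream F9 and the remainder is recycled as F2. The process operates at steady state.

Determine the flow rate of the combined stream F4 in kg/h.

Ar enters only via F3 and leaves only via the purge: 1252×0.302 = 0.279×(Ar in F6), and the membrane unit passes all Ar, so Ar in F4 = Ar in F6 = 1355.2 kg/h.
NH3 in F4: m_A = 1252×0.698 + (1−0.279)·(1−0.403)·m_A, so m_A = 873.9/0.5696 = 1534.3 kg/h.
F4 = 1534.3 + 1355.2 = 2889.5 kg/h.

2890 kg/h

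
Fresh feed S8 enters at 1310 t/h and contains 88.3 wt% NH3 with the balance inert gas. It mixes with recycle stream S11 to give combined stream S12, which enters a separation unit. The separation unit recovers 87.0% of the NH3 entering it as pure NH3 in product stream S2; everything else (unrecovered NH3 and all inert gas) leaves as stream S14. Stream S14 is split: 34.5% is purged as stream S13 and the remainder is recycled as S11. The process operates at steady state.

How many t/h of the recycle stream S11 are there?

398.7 t/h

inert gas enters only via S8 and leaves only via the purge: 1310×0.117 = 0.345×(inert gas in S14), and the separation unit passes all inert gas, so inert gas in S12 = inert gas in S14 = 444.26 t/h.
NH3 in S12: m_A = 1310×0.883 + (1−0.345)·(1−0.870)·m_A, so m_A = 1156.7/0.9148 = 1264.4 t/h.
S14 = (1−0.870)×1264.4 + 444.26 = 608.63 t/h.
Recycle S11 = (1−0.345)×608.63 = 398.65 t/h.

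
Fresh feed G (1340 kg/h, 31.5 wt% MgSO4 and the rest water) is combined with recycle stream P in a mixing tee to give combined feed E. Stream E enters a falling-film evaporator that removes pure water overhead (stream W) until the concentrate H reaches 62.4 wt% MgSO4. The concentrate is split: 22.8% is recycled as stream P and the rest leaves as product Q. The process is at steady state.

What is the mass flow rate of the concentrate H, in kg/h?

Overall MgSO4 balance (none leaves overhead): MgSO4 in fresh feed = MgSO4 in product, i.e. 1340×0.315 = (1−0.228)·H·0.624.
H = 422.1/(0.624×0.772) = 876.22 kg/h.

876.2 kg/h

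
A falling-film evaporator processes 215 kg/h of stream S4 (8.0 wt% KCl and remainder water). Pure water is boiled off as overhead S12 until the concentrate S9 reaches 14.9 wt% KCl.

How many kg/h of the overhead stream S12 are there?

99.56 kg/h

KCl is conserved: 215×0.080 = 17.2 kg/h all reports to the concentrate.
Concentrate = 17.2/(target fraction) = 115.44 kg/h.
Overhead = 215 − 115.44 = 99.564 kg/h.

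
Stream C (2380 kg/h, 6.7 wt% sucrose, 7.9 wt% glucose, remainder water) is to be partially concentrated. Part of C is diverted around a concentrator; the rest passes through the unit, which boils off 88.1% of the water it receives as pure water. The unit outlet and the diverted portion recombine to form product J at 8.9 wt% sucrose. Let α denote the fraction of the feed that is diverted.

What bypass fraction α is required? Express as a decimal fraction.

All 2380×0.067 = 159.46 kg/h of sucrose reaches J, so J = 159.46/0.089 = 1791.7 kg/h and vapour = 588.31 kg/h.
The evaporator receives (1−α)·2380 of feed at 0.854 water and removes 0.881 of that water:
0.881×0.854×(1−α)×2380 = 588.31
(1−α) = 588.31/1790.7 = 0.3285;  α = 0.6715.

0.671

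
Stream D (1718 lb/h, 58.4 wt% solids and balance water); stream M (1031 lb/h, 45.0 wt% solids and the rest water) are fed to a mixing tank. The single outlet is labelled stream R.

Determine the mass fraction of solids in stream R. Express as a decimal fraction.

Total flow out = 1718 + 1031 = 2749 lb/h.
solids in = 1718×0.584 + 1031×0.450 = 1467.3 lb/h.
solids mass fraction in R = 1467.3/2749 = 0.534.

0.534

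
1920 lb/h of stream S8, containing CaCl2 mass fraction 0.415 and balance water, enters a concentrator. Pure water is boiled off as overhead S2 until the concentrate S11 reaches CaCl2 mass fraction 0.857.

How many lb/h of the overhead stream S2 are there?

CaCl2 is conserved: 1920×0.415 = 796.8 lb/h all reports to the concentrate.
Concentrate = 796.8/(target fraction) = 929.75 lb/h.
Overhead = 1920 − 929.75 = 990.25 lb/h.

990.2 lb/h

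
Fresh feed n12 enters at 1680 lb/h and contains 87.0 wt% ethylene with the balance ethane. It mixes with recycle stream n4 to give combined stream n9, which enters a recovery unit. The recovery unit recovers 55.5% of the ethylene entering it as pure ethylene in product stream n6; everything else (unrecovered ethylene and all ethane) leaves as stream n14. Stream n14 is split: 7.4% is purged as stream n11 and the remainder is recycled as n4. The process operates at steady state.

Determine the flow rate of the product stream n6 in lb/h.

ethylene in n9: m_A = 1680×0.870 + (1−0.074)·(1−0.555)·m_A, so m_A = 1461.6/0.5879 = 2486 lb/h.
Product n6 = 0.555×2486 = 1379.7 lb/h.

1380 lb/h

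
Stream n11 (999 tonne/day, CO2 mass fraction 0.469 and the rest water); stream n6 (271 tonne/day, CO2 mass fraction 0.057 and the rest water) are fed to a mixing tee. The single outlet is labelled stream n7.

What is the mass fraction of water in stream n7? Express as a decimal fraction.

0.619

Total flow out = 999 + 271 = 1270 tonne/day.
water in = 999×0.531 + 271×0.943 = 786.02 tonne/day.
water mass fraction in n7 = 786.02/1270 = 0.619.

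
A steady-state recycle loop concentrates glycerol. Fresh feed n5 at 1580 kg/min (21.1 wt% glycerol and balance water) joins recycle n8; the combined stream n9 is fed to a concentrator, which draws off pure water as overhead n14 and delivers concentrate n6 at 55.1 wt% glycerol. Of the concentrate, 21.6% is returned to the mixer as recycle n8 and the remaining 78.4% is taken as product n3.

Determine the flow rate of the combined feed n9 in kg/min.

1747 kg/min

Overall glycerol balance (none leaves overhead): glycerol in fresh feed = glycerol in product, i.e. 1580×0.211 = (1−0.216)·n6·0.551.
n6 = 333.38/(0.551×0.784) = 771.74 kg/min.
Recycle n8 = 0.216×771.74 = 166.7 kg/min.
Combined feed n9 = 1580 + 166.7 = 1746.7 kg/min.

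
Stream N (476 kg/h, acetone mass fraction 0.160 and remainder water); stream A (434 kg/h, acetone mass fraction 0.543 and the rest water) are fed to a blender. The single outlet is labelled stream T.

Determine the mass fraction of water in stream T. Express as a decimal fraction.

0.657

Total flow out = 476 + 434 = 910 kg/h.
water in = 476×0.840 + 434×0.457 = 598.18 kg/h.
water mass fraction in T = 598.18/910 = 0.657.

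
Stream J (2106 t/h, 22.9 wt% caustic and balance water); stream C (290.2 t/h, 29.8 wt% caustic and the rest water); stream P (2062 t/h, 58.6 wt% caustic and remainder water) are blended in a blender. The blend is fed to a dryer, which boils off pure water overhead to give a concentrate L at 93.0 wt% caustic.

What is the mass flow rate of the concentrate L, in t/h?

caustic entering = 2106×0.229 + 290.2×0.298 + 2062×0.586 = 1777.1 t/h.
All caustic reports to L, so L = 1777.1/0.930 = 1910.8 t/h.

1911 t/h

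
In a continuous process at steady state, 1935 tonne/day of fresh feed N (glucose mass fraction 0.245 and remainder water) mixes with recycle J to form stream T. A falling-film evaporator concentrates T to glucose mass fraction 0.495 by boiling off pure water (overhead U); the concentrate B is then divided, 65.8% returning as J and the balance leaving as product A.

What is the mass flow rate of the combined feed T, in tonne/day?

3778 tonne/day

Overall glucose balance (none leaves overhead): glucose in fresh feed = glucose in product, i.e. 1935×0.245 = (1−0.658)·B·0.495.
B = 474.07/(0.495×0.342) = 2800.4 tonne/day.
Recycle J = 0.658×2800.4 = 1842.6 tonne/day.
Combined feed T = 1935 + 1842.6 = 3777.6 tonne/day.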